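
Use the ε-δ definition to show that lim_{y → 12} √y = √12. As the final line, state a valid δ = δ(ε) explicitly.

Let ε > 0. We want δ > 0 such that 0 < |y − 12| < δ implies |√y − √12| < ε.
Multiplying by the conjugate, |√y − √12| = |y − 12|/(√y + √12).
Restrict δ ≤ 12 so that |y − 12| < 12 forces y > 0, and then √y + √12 > √12.
Hence |√y − √12| < |y − 12|/√12, which is < ε once |y − 12| < √12·ε.
Take δ = min(12, √12·ε). If 0 < |y − 12| < δ then y > 0 and |√y − √12| < |y − 12|/√12 < ε.

δ = min(12, √12·ε)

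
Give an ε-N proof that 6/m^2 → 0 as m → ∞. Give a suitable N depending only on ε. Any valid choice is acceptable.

Fix ε > 0. For m ≥ 1, |6/m^2 − 0| = 6/m^2.
6/m^2 < ε ⇔ m^2 > 6/ε ⇔ m > (6/ε)^{1/2}.
Take N = (6/ε)^{1/2}. Then m > N implies 6/m^2 < ε.

N = (6/ε)^{1/2}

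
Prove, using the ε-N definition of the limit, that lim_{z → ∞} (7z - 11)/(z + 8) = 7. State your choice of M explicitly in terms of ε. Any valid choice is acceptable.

M = 67/ε

Fix ε > 0. We seek M > 0 such that z > M implies |(7z - 11)/(z + 8) − 7| < ε.
(7z - 11)/(z + 8) − 7 = ((7z - 11) − 7(z + 8)) / ((z + 8)) = -67/((z + 8)).
For z > 0 we have z + 8 > z, so |(7z - 11)/(z + 8) − 7| = 67/((z + 8)) < 67/(z) = 67/z.
Thus |(7z - 11)/(z + 8) − 7| < ε whenever z > 67/ε.
Take M = 67/ε. If z > M then |(7z - 11)/(z + 8) − 7| < 67/z < ε.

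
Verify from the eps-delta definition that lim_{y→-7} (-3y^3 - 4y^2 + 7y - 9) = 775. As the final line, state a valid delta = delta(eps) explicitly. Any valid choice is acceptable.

delta = min(1, eps/440)

Suppose eps > 0. We want delta > 0 such that 0 < |y + 7| < delta implies |(-3y^3 - 4y^2 + 7y - 9) − 775| < eps.
(-3y^3 - 4y^2 + 7y - 9) − 775 = -3y^3 - 4y^2 + 7y - 784 = (y + 7)(-3y^2 + 17y - 112).
So |(-3y^3 - 4y^2 + 7y - 9) − 775| = |y + 7|·|-3y^2 + 17y - 112|.
Require delta ≤ 1. Then |y + 7| < 1 gives |y| < 8, and by the triangle inequality |-3y^2 + 17y - 112| ≤ 3·8^2 + 17·8 + 112 = 440.
Hence |(-3y^3 - 4y^2 + 7y - 9) − 775| ≤ 440|y + 7| < eps provided |y + 7| < eps/440.
Choosing delta = min(1, eps/440) ensures both conditions, hence |(-3y^3 - 4y^2 + 7y - 9) − 775| < eps.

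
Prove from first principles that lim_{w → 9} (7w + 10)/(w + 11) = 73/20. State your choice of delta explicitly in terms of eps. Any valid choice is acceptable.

Fix eps > 0. We want delta > 0 with 0 < |w − 9| < delta ⇒ |(7w + 10)/(w + 11) − (73/20)| < eps.
Combining over a common denominator, (7w + 10)/(w + 11) − (73/20) = [(7w + 10)·20 − 73·(w + 11)] / [20·(w + 11)] = 67(w − 9) / (20(w + 11)).
So |(7w + 10)/(w + 11) − (73/20)| = 67|w − 9| / (20·|w + 11|).
Restrict delta ≤ 10. Then |w − 9| < 10 gives |w + 11| = |(w − 9) + 20| ≥ 20 − 10 = 10.
Hence |(7w + 10)/(w + 11) − (73/20)| < 67|w − 9|/(20·10) = (67/200)|w − 9|, which is < eps once |w − 9| < (200/67)eps.
Take delta = min(10, (200/67)eps). Then 0 < |w − 9| < delta forces both bounds, so |(7w + 10)/(w + 11) − (73/20)| < eps.

delta = min(10, (200/67)eps)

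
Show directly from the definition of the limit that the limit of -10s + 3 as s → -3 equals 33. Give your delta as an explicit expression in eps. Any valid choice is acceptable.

delta = eps/10

Let eps > 0. We need delta > 0 so that 0 < |s + 3| < delta implies |(-10s + 3) − 33| < eps.
|(-10s + 3) − 33| = |-10s - 30| = 10|s + 3|.
Thus it suffices that |s + 3| < eps/10.
Take delta = eps/10. If 0 < |s + 3| < delta then |(-10s + 3) − 33| = 10|s + 3| < 10·(eps/10) = eps.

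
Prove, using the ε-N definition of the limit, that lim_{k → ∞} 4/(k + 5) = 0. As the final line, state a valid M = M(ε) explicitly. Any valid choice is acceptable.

Let ε > 0. For k ≥ 1, |4/(k + 5) − 0| = 4/(k + 5) ≤ 4/k.
We need 4/k < ε, i.e. k > 4/ε.
Take M = 4/ε. If k > M then |4/(k + 5)| ≤ 4/k < ε.

M = 4/ε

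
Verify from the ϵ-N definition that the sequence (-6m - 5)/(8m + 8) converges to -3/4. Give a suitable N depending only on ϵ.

Let ϵ > 0 be given. For m ≥ 1, |(-6m - 5)/(8m + 8) + 3/4| = |8|/(8(8m + 8)) = 8/(8(8m + 8)).
Since 8m + 8 ≥ 8m for m ≥ 1, this is ≤ 8/(8·8m) = (1/8)/m.
So |(-6m - 5)/(8m + 8) + 3/4| < ϵ whenever m > (1/8)/ϵ.
Take N = (1/8)/ϵ. If m > N then |(-6m - 5)/(8m + 8) + 3/4| ≤ (1/8)/m < ϵ.

N = (1/8)/ϵ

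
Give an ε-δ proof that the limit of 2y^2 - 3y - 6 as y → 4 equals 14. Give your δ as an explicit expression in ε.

δ = min(1, ε/15)

Let ε > 0. We want δ > 0 such that 0 < |y − 4| < δ implies |(2y^2 - 3y - 6) − 14| < ε.
(2y^2 - 3y - 6) − 14 = 2y^2 - 3y - 20 = (y − 4)(2y + 5).
So |(2y^2 - 3y - 6) − 14| = |y − 4|·|2y + 5|.
Assume first that |y − 4| < 1, so |y| < 5. Then |2y + 5| ≤ 2·5 + 5 = 15.
Hence |(2y^2 - 3y - 6) − 14| ≤ 15|y − 4| < ε provided |y − 4| < ε/15.
Take δ = min(1, ε/15). Then 0 < |y − 4| < δ gives both |y − 4| < 1 and |y − 4| < ε/15, so |(2y^2 - 3y - 6) − 14| < ε.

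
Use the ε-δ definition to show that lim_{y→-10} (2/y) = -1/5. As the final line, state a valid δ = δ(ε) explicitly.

Let ε > 0. We seek δ > 0 such that 0 < |y + 10| < δ implies |2/y + 1/5| < ε.
|2/y + 1/5| = 2·|-10 − y|/(10·|y|) = 2|y + 10|/(10|y|).
Require δ ≤ 5 so that |y| > 10 − 5 = 5, hence 10|y| > 50.
Then |2/y + 1/5| < 2|y + 10|/50, which is < ε when |y + 10| < 25ε.
Take δ = min(5, 25ε). Then 0 < |y + 10| < δ gives both |y + 10| < 5 and |y + 10| < 25ε, so |2/y + 1/5| < ε.

δ = min(5, 25ε)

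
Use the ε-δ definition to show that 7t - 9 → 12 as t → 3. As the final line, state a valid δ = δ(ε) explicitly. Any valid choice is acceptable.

δ = ε/7

Let ε > 0 be given. We need δ > 0 so that 0 < |t − 3| < δ implies |(7t - 9) − 12| < ε.
Since (7t - 9) − 12 = 7(t − 3), we have |(7t - 9) − 12| = 7|t − 3|.
So 7|t − 3| < ε exactly when |t − 3| < ε/7.
Take δ = ε/7. If 0 < |t − 3| < δ then |(7t - 9) − 12| = 7|t − 3| < 7·(ε/7) = ε.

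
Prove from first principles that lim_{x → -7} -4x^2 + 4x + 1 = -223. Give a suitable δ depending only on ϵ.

Suppose ϵ > 0. We want δ > 0 such that 0 < |x + 7| < δ implies |(-4x^2 + 4x + 1) + 223| < ϵ.
(-4x^2 + 4x + 1) + 223 = -4x^2 + 4x + 224 = (x + 7)(-4x + 32).
So |(-4x^2 + 4x + 1) + 223| = |x + 7|·|-4x + 32|.
Assume first that |x + 7| < 1, so |x| < 8. Then |-4x + 32| ≤ 4·8 + 32 = 64.
Hence |(-4x^2 + 4x + 1) + 223| ≤ 64|x + 7| < ϵ provided |x + 7| < ϵ/64.
Take δ = min(1, ϵ/64). Then 0 < |x + 7| < δ gives both |x + 7| < 1 and |x + 7| < ϵ/64, so |(-4x^2 + 4x + 1) + 223| < ϵ.

δ = min(1, ϵ/64)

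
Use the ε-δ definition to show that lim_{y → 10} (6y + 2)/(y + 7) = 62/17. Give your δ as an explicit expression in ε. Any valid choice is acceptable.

δ = min(17/2, (289/80)ε)

Suppose ε > 0. We want δ > 0 with 0 < |y − 10| < δ ⇒ |(6y + 2)/(y + 7) − (62/17)| < ε.
Combining over a common denominator, (6y + 2)/(y + 7) − (62/17) = [(6y + 2)·17 − 62·(y + 7)] / [17·(y + 7)] = 40(y − 10) / (17(y + 7)).
So |(6y + 2)/(y + 7) − (62/17)| = 40|y − 10| / (17·|y + 7|).
Require δ ≤ 17/2, so |y + 7| ≥ |17| − |y − 10| > 17 − 17/2 = 17/2.
Hence |(6y + 2)/(y + 7) − (62/17)| < 40|y − 10|/(17·(17/2)) = (80/289)|y − 10|, which is < ε once |y − 10| < (289/80)ε.
Take δ = min(17/2, (289/80)ε). Then 0 < |y − 10| < δ forces both bounds, so |(6y + 2)/(y + 7) − (62/17)| < ε.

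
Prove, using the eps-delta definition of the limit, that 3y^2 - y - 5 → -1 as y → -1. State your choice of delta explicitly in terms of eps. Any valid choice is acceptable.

delta = min(1, eps/10)

Fix eps > 0. We want delta > 0 such that 0 < |y + 1| < delta implies |(3y^2 - y - 5) + 1| < eps.
(3y^2 - y - 5) + 1 = 3y^2 - y - 4 = (y + 1)(3y - 4).
So |(3y^2 - y - 5) + 1| = |y + 1|·|3y - 4|.
Require delta ≤ 1. Then |y + 1| < 1 gives |y| < 2, and by the triangle inequality |3y - 4| ≤ 3·2 + 4 = 10.
Hence |(3y^2 - y - 5) + 1| ≤ 10|y + 1| < eps provided |y + 1| < eps/10.
Take delta = min(1, eps/10). Then 0 < |y + 1| < delta gives both |y + 1| < 1 and |y + 1| < eps/10, so |(3y^2 - y - 5) + 1| < eps.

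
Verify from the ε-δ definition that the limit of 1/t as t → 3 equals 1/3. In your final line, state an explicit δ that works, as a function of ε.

δ = min(3/2, (9/2)ε)

Let ε > 0. We seek δ > 0 such that 0 < |t − 3| < δ implies |1/t − (1/3)| < ε.
|1/t − (1/3)| = |3 − t|/(3·|t|) = |t − 3|/(3|t|).
Require δ ≤ 3/2 so that |t| > 3 − 3/2 = 3/2, hence 3|t| > 9/2.
Then |1/t − (1/3)| < |t − 3|/(9/2), which is < ε when |t − 3| < (9/2)ε.
Take δ = min(3/2, (9/2)ε). Then 0 < |t − 3| < δ gives both |t − 3| < 3/2 and |t − 3| < (9/2)ε, so |1/t − (1/3)| < ε.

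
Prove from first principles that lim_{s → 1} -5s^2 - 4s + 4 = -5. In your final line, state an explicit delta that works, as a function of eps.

delta = min(2, eps/24)

Suppose eps > 0. We want delta > 0 such that 0 < |s − 1| < delta implies |(-5s^2 - 4s + 4) + 5| < eps.
(-5s^2 - 4s + 4) + 5 = -5s^2 - 4s + 9 = (s − 1)(-5s - 9).
So |(-5s^2 - 4s + 4) + 5| = |s − 1|·|-5s - 9|.
Assume first that |s − 1| < 2, so |s| < 3. Then |-5s - 9| ≤ 5·3 + 9 = 24.
Hence |(-5s^2 - 4s + 4) + 5| ≤ 24|s − 1| < eps provided |s − 1| < eps/24.
Choosing delta = min(2, eps/24) ensures both conditions, hence |(-5s^2 - 4s + 4) + 5| < eps.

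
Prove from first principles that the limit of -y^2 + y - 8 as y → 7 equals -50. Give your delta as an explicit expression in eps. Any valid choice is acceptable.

Suppose eps > 0. We want delta > 0 such that 0 < |y − 7| < delta implies |(-y^2 + y - 8) + 50| < eps.
(-y^2 + y - 8) + 50 = -y^2 + y + 42 = (y − 7)(-y - 6).
So |(-y^2 + y - 8) + 50| = |y − 7|·|-y - 6|.
Assume first that |y − 7| < 1, so |y| < 8. Then |-y - 6| ≤ 8 + 6 = 14.
Hence |(-y^2 + y - 8) + 50| ≤ 14|y − 7| < eps provided |y − 7| < eps/14.
Take delta = min(1, eps/14). Then 0 < |y − 7| < delta gives both |y − 7| < 1 and |y − 7| < eps/14, so |(-y^2 + y - 8) + 50| < eps.

delta = min(1, eps/14)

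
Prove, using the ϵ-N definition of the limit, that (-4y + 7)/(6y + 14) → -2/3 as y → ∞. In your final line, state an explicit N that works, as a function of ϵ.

Suppose ϵ > 0. We seek N > 0 such that y > N implies |(-4y + 7)/(6y + 14) + 2/3| < ϵ.
(-4y + 7)/(6y + 14) + 2/3 = (6(-4y + 7) − (-4)(6y + 14)) / (6(6y + 14)) = 98/(6(6y + 14)).
For y > 0 we have 6y + 14 > 6y, so |(-4y + 7)/(6y + 14) + 2/3| = 98/(6(6y + 14)) < 98/(6·6y) = (49/18)/y.
Thus |(-4y + 7)/(6y + 14) + 2/3| < ϵ whenever y > (49/18)/ϵ.
Take N = (49/18)/ϵ. If y > N then |(-4y + 7)/(6y + 14) + 2/3| < (49/18)/y < ϵ.

N = (49/18)/ϵ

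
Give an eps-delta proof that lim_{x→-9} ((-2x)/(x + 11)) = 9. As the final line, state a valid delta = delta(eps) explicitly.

delta = min(1, (1/11)eps)

Fix eps > 0. We want delta > 0 with 0 < |x + 9| < delta ⇒ |(-2x)/(x + 11) − 9| < eps.
Combining over a common denominator, (-2x)/(x + 11) − 9 = [(-2x)·2 − 18·(x + 11)] / [2·(x + 11)] = -22(x + 9) / (2(x + 11)).
So |(-2x)/(x + 11) − 9| = 22|x + 9| / (2·|x + 11|).
Require delta ≤ 1, so |x + 11| ≥ |2| − |x + 9| > 2 − 1 = 1.
Hence |(-2x)/(x + 11) − 9| < 22|x + 9|/(2·1) = 11|x + 9|, which is < eps once |x + 9| < (1/11)eps.
Take delta = min(1, (1/11)eps). Then 0 < |x + 9| < delta forces both bounds, so |(-2x)/(x + 11) − 9| < eps.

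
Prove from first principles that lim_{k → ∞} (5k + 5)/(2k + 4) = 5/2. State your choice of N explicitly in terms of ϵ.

Fix ϵ > 0. For k ≥ 1, |(5k + 5)/(2k + 4) − (5/2)| = |-10|/(2(2k + 4)) = 10/(2(2k + 4)).
Since 2k + 4 ≥ 2k for k ≥ 1, this is ≤ 10/(2·2k) = (5/2)/k.
So |(5k + 5)/(2k + 4) − (5/2)| < ϵ whenever k > (5/2)/ϵ.
Take N = (5/2)/ϵ. If k > N then |(5k + 5)/(2k + 4) − (5/2)| ≤ (5/2)/k < ϵ.

N = (5/2)/ϵ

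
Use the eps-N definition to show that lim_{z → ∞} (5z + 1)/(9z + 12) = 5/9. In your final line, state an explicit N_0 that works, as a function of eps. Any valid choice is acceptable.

N_0 = (17/27)/eps

Let eps > 0. We seek N_0 > 0 such that z > N_0 implies |(5z + 1)/(9z + 12) − (5/9)| < eps.
(5z + 1)/(9z + 12) − (5/9) = (9(5z + 1) − 5(9z + 12)) / (9(9z + 12)) = -51/(9(9z + 12)).
For z > 0 we have 9z + 12 > 9z, so |(5z + 1)/(9z + 12) − (5/9)| = 51/(9(9z + 12)) < 51/(9·9z) = (17/27)/z.
Thus |(5z + 1)/(9z + 12) − (5/9)| < eps whenever z > (17/27)/eps.
Take N_0 = (17/27)/eps. If z > N_0 then |(5z + 1)/(9z + 12) − (5/9)| < (17/27)/z < eps.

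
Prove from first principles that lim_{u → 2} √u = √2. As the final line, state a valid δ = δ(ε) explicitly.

Fix ε > 0. We want δ > 0 such that 0 < |u − 2| < δ implies |√u − √2| < ε.
Rationalise: √u − √2 = (u − 2)/(√u + √2), so |√u − √2| = |u − 2|/(√u + √2).
Restrict δ ≤ 2 so that |u − 2| < 2 forces u > 0, and then √u + √2 > √2.
Hence |√u − √2| < |u − 2|/√2, which is < ε once |u − 2| < √2·ε.
Take δ = min(2, √2·ε). If 0 < |u − 2| < δ then u > 0 and |√u − √2| < |u − 2|/√2 < ε.

δ = min(2, √2·ε)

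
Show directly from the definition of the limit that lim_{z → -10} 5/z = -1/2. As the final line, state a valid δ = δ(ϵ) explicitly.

Fix ϵ > 0. We seek δ > 0 such that 0 < |z + 10| < δ implies |5/z + 1/2| < ϵ.
|5/z + 1/2| = 5·|-10 − z|/(10·|z|) = 5|z + 10|/(10|z|).
Restrict δ ≤ 5. Then |z + 10| < 5 gives |z| > 5, so 10|z| > 50.
Then |5/z + 1/2| < 5|z + 10|/50, which is < ϵ when |z + 10| < 10ϵ.
Take δ = min(5, 10ϵ). Then 0 < |z + 10| < δ gives both |z + 10| < 5 and |z + 10| < 10ϵ, so |5/z + 1/2| < ϵ.

δ = min(5, 10ϵ)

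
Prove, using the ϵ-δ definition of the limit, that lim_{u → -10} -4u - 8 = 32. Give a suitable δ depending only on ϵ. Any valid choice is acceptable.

Let ϵ > 0 be given. We need δ > 0 so that 0 < |u + 10| < δ implies |(-4u - 8) − 32| < ϵ.
Since (-4u - 8) − 32 = -4(u + 10), we have |(-4u - 8) − 32| = 4|u + 10|.
Thus it suffices that |u + 10| < ϵ/4.
Take δ = ϵ/4. If 0 < |u + 10| < δ then |(-4u - 8) − 32| = 4|u + 10| < 4·(ϵ/4) = ϵ.

δ = ϵ/4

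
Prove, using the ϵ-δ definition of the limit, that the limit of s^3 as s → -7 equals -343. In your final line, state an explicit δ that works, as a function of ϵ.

δ = min(1, ϵ/169)

Fix ϵ > 0. We seek δ > 0 with 0 < |s + 7| < δ ⇒ |s^3 + 343| < ϵ.
Factor: s^3 + 343 = (s + 7)(s^2 - 7s + 49), so |s^3 + 343| = |s + 7|·|s^2 - 7s + 49|.
Impose δ ≤ 1 so that |s| < 8; then |s^2 - 7s + 49| ≤ 169.
Hence |s^3 + 343| ≤ 169|s + 7|, which is < ϵ once |s + 7| < ϵ/169.
Take δ = min(1, ϵ/169). If 0 < |s + 7| < δ then both bounds hold and |s^3 + 343| ≤ 169|s + 7| < 169·(ϵ/169) = ϵ.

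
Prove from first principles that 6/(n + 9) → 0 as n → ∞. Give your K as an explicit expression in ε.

Let ε > 0. For n ≥ 1, |6/(n + 9) − 0| = 6/(n + 9) ≤ 6/n.
We need 6/n < ε, i.e. n > 6/ε.
Take K = 6/ε. If n > K then |6/(n + 9)| ≤ 6/n < ε.

K = 6/ε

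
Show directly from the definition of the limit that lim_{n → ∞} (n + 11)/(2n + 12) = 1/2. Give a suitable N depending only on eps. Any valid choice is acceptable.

Suppose eps > 0. For n ≥ 1, |(n + 11)/(2n + 12) − (1/2)| = |10|/(2(2n + 12)) = 10/(2(2n + 12)).
Since 2n + 12 ≥ 2n for n ≥ 1, this is ≤ 10/(2·2n) = (5/2)/n.
So |(n + 11)/(2n + 12) − (1/2)| < eps whenever n > (5/2)/eps.
Take N = (5/2)/eps. If n > N then |(n + 11)/(2n + 12) − (1/2)| ≤ (5/2)/n < eps.

N = (5/2)/eps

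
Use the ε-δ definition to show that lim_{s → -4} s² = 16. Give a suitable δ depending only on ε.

Fix ε > 0. We seek δ > 0 with 0 < |s + 4| < δ ⇒ |s² − 16| < ε.
Factor: s² − 16 = (s + 4)(s - 4), so |s² − 16| = |s + 4|·|s - 4|.
Restrict δ ≤ 1. Then |s + 4| < 1 gives |s| < 5, so by the triangle inequality |s - 4| ≤ 5 + 4 = 9.
Hence |s² − 16| ≤ 9|s + 4|, which is < ε once |s + 4| < ε/9.
Take δ = min(1, ε/9). If 0 < |s + 4| < δ then both bounds hold and |s² − 16| ≤ 9|s + 4| < 9·(ε/9) = ε.

δ = min(1, ε/9)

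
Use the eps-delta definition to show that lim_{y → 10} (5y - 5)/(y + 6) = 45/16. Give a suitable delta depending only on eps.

Fix eps > 0. We want delta > 0 with 0 < |y − 10| < delta ⇒ |(5y - 5)/(y + 6) − (45/16)| < eps.
Combining over a common denominator, (5y - 5)/(y + 6) − (45/16) = [(5y - 5)·16 − 45·(y + 6)] / [16·(y + 6)] = 35(y − 10) / (16(y + 6)).
So |(5y - 5)/(y + 6) − (45/16)| = 35|y − 10| / (16·|y + 6|).
Require delta ≤ 8, so |y + 6| ≥ |16| − |y − 10| > 16 − 8 = 8.
Hence |(5y - 5)/(y + 6) − (45/16)| < 35|y − 10|/(16·8) = (35/128)|y − 10|, which is < eps once |y − 10| < (128/35)eps.
Take delta = min(8, (128/35)eps). Then 0 < |y − 10| < delta forces both bounds, so |(5y - 5)/(y + 6) − (45/16)| < eps.

delta = min(8, (128/35)eps)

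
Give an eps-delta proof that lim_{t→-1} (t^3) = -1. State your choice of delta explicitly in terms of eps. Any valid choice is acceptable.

Let eps > 0. We seek delta > 0 with 0 < |t + 1| < delta ⇒ |t^3 + 1| < eps.
Factor: t^3 + 1 = (t + 1)(t^2 - t + 1), so |t^3 + 1| = |t + 1|·|t^2 - t + 1|.
Restrict delta ≤ 1. Then |t + 1| < 1 gives |t| < 2, so by the triangle inequality |t^2 - t + 1| ≤ 2^2 + 2 + 1 = 7.
Hence |t^3 + 1| ≤ 7|t + 1|, which is < eps once |t + 1| < eps/7.
Take delta = min(1, eps/7). If 0 < |t + 1| < delta then both bounds hold and |t^3 + 1| ≤ 7|t + 1| < 7·(eps/7) = eps.

delta = min(1, eps/7)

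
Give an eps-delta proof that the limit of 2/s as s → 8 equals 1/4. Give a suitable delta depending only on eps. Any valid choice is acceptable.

delta = min(4, 16eps)

Let eps > 0 be given. We seek delta > 0 such that 0 < |s − 8| < delta implies |2/s − (1/4)| < eps.
|2/s − (1/4)| = 2·|8 − s|/(8·|s|) = 2|s − 8|/(8|s|).
Restrict delta ≤ 4. Then |s − 8| < 4 gives |s| > 4, so 8|s| > 32.
Then |2/s − (1/4)| < 2|s − 8|/32, which is < eps when |s − 8| < 16eps.
Take delta = min(4, 16eps). Then 0 < |s − 8| < delta gives both |s − 8| < 4 and |s − 8| < 16eps, so |2/s − (1/4)| < eps.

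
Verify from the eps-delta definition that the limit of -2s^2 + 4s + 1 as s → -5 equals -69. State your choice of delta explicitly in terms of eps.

Let eps > 0 be given. We want delta > 0 such that 0 < |s + 5| < delta implies |(-2s^2 + 4s + 1) + 69| < eps.
(-2s^2 + 4s + 1) + 69 = -2s^2 + 4s + 70 = (s + 5)(-2s + 14).
So |(-2s^2 + 4s + 1) + 69| = |s + 5|·|-2s + 14|.
Assume first that |s + 5| < 1, so |s| < 6. Then |-2s + 14| ≤ 2·6 + 14 = 26.
Hence |(-2s^2 + 4s + 1) + 69| ≤ 26|s + 5| < eps provided |s + 5| < eps/26.
Choosing delta = min(1, eps/26) ensures both conditions, hence |(-2s^2 + 4s + 1) + 69| < eps.

delta = min(1, eps/26)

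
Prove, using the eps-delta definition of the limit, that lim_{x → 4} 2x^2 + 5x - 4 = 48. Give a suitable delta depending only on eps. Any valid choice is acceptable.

delta = min(2, eps/25)

Fix eps > 0. We want delta > 0 such that 0 < |x − 4| < delta implies |(2x^2 + 5x - 4) − 48| < eps.
(2x^2 + 5x - 4) − 48 = 2x^2 + 5x - 52 = (x − 4)(2x + 13).
So |(2x^2 + 5x - 4) − 48| = |x − 4|·|2x + 13|.
Assume first that |x − 4| < 2, so |x| < 6. Then |2x + 13| ≤ 2·6 + 13 = 25.
Hence |(2x^2 + 5x - 4) − 48| ≤ 25|x − 4| < eps provided |x − 4| < eps/25.
Choosing delta = min(2, eps/25) ensures both conditions, hence |(2x^2 + 5x - 4) − 48| < eps.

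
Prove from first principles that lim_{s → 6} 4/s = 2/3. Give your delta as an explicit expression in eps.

Suppose eps > 0. We seek delta > 0 such that 0 < |s − 6| < delta implies |4/s − (2/3)| < eps.
|4/s − (2/3)| = 4·|6 − s|/(6·|s|) = 4|s − 6|/(6|s|).
Require delta ≤ 3 so that |s| > 6 − 3 = 3, hence 6|s| > 18.
Then |4/s − (2/3)| < 4|s − 6|/18, which is < eps when |s − 6| < (9/2)eps.
Take delta = min(3, (9/2)eps). Then 0 < |s − 6| < delta gives both |s − 6| < 3 and |s − 6| < (9/2)eps, so |4/s − (2/3)| < eps.

delta = min(3, (9/2)eps)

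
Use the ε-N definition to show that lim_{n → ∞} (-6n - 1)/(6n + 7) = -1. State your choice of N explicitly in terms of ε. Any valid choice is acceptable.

Let ε > 0 be given. For n ≥ 1, |(-6n - 1)/(6n + 7) + 1| = |36|/(6(6n + 7)) = 36/(6(6n + 7)).
Since 6n + 7 ≥ 6n for n ≥ 1, this is ≤ 36/(6·6n) = 1/n.
So |(-6n - 1)/(6n + 7) + 1| < ε whenever n > 1/ε.
Take N = 1/ε. If n > N then |(-6n - 1)/(6n + 7) + 1| ≤ 1/n < ε.

N = 1/ε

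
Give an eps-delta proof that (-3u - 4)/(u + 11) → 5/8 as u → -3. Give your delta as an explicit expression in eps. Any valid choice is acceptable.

Let eps > 0 be given. We want delta > 0 with 0 < |u + 3| < delta ⇒ |(-3u - 4)/(u + 11) − (5/8)| < eps.
Combining over a common denominator, (-3u - 4)/(u + 11) − (5/8) = [(-3u - 4)·8 − 5·(u + 11)] / [8·(u + 11)] = -29(u + 3) / (8(u + 11)).
So |(-3u - 4)/(u + 11) − (5/8)| = 29|u + 3| / (8·|u + 11|).
Require delta ≤ 4, so |u + 11| ≥ |8| − |u + 3| > 8 − 4 = 4.
Hence |(-3u - 4)/(u + 11) − (5/8)| < 29|u + 3|/(8·4) = (29/32)|u + 3|, which is < eps once |u + 3| < (32/29)eps.
Take delta = min(4, (32/29)eps). Then 0 < |u + 3| < delta forces both bounds, so |(-3u - 4)/(u + 11) − (5/8)| < eps.

delta = min(4, (32/29)eps)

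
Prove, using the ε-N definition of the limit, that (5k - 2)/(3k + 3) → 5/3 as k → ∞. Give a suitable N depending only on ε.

N = (7/3)/ε

Let ε > 0. For k ≥ 1, |(5k - 2)/(3k + 3) − (5/3)| = |-21|/(3(3k + 3)) = 21/(3(3k + 3)).
Since 3k + 3 ≥ 3k for k ≥ 1, this is ≤ 21/(3·3k) = (7/3)/k.
So |(5k - 2)/(3k + 3) − (5/3)| < ε whenever k > (7/3)/ε.
Take N = (7/3)/ε. If k > N then |(5k - 2)/(3k + 3) − (5/3)| ≤ (7/3)/k < ε.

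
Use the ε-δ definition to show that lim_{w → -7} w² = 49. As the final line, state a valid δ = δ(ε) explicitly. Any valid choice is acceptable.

δ = min(1, ε/15)

Suppose ε > 0. We seek δ > 0 with 0 < |w + 7| < δ ⇒ |w² − 49| < ε.
Factor: w² − 49 = (w + 7)(w - 7), so |w² − 49| = |w + 7|·|w - 7|.
Impose δ ≤ 1 so that |w| < 8; then |w - 7| ≤ 15.
Hence |w² − 49| ≤ 15|w + 7|, which is < ε once |w + 7| < ε/15.
Take δ = min(1, ε/15). If 0 < |w + 7| < δ then both bounds hold and |w² − 49| ≤ 15|w + 7| < 15·(ε/15) = ε.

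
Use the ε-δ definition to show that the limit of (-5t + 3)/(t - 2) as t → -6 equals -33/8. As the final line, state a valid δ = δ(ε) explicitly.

δ = min(4, (32/7)ε)

Suppose ε > 0. We want δ > 0 with 0 < |t + 6| < δ ⇒ |(-5t + 3)/(t - 2) + 33/8| < ε.
Combining over a common denominator, (-5t + 3)/(t - 2) + 33/8 = [(-5t + 3)·(-8) − 33·(t - 2)] / [(-8)·(t - 2)] = 7(t + 6) / ((-8)(t - 2)).
So |(-5t + 3)/(t - 2) + 33/8| = 7|t + 6| / (8·|t − 2|).
Require δ ≤ 4, so |t − 2| ≥ |-8| − |t + 6| > 8 − 4 = 4.
Hence |(-5t + 3)/(t - 2) + 33/8| < 7|t + 6|/(8·4) = (7/32)|t + 6|, which is < ε once |t + 6| < (32/7)ε.
Take δ = min(4, (32/7)ε). Then 0 < |t + 6| < δ forces both bounds, so |(-5t + 3)/(t - 2) + 33/8| < ε.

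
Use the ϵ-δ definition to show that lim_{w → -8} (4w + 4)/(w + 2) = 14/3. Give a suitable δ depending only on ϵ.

δ = min(3, (9/2)ϵ)

Suppose ϵ > 0. We want δ > 0 with 0 < |w + 8| < δ ⇒ |(4w + 4)/(w + 2) − (14/3)| < ϵ.
Combining over a common denominator, (4w + 4)/(w + 2) − (14/3) = [(4w + 4)·(-6) − (-28)·(w + 2)] / [(-6)·(w + 2)] = 4(w + 8) / ((-6)(w + 2)).
So |(4w + 4)/(w + 2) − (14/3)| = 4|w + 8| / (6·|w + 2|).
Restrict δ ≤ 3. Then |w + 8| < 3 gives |w + 2| = |(w + 8) + (-6)| ≥ 6 − 3 = 3.
Hence |(4w + 4)/(w + 2) − (14/3)| < 4|w + 8|/(6·3) = (2/9)|w + 8|, which is < ϵ once |w + 8| < (9/2)ϵ.
Take δ = min(3, (9/2)ϵ). Then 0 < |w + 8| < δ forces both bounds, so |(4w + 4)/(w + 2) − (14/3)| < ϵ.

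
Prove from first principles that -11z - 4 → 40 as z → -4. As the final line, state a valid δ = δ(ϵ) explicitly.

Suppose ϵ > 0. We need δ > 0 so that 0 < |z + 4| < δ implies |(-11z - 4) − 40| < ϵ.
|(-11z - 4) − 40| = |-11z - 44| = 11|z + 4|.
Thus it suffices that |z + 4| < ϵ/11.
Choosing δ = ϵ/11 gives |(-11z - 4) − 40| = 11|z + 4| < ϵ whenever |z + 4| < δ.

δ = ϵ/11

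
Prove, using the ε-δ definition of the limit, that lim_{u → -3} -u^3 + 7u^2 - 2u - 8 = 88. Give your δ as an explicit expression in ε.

δ = min(1, ε/88)

Let ε > 0. We want δ > 0 such that 0 < |u + 3| < δ implies |(-u^3 + 7u^2 - 2u - 8) − 88| < ε.
(-u^3 + 7u^2 - 2u - 8) − 88 = -u^3 + 7u^2 - 2u - 96 = (u + 3)(-u^2 + 10u - 32).
So |(-u^3 + 7u^2 - 2u - 8) − 88| = |u + 3|·|-u^2 + 10u - 32|.
Require δ ≤ 1. Then |u + 3| < 1 gives |u| < 4, and by the triangle inequality |-u^2 + 10u - 32| ≤ 4^2 + 10·4 + 32 = 88.
Hence |(-u^3 + 7u^2 - 2u - 8) − 88| ≤ 88|u + 3| < ε provided |u + 3| < ε/88.
Choosing δ = min(1, ε/88) ensures both conditions, hence |(-u^3 + 7u^2 - 2u - 8) − 88| < ε.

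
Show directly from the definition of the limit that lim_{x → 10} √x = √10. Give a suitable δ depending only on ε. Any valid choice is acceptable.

δ = min(10, √10·ε)

Suppose ε > 0. We want δ > 0 such that 0 < |x − 10| < δ implies |√x − √10| < ε.
Rationalise: √x − √10 = (x − 10)/(√x + √10), so |√x − √10| = |x − 10|/(√x + √10).
Restrict δ ≤ 10 so that |x − 10| < 10 forces x > 0, and then √x + √10 > √10.
Hence |√x − √10| < |x − 10|/√10, which is < ε once |x − 10| < √10·ε.
Take δ = min(10, √10·ε). If 0 < |x − 10| < δ then x > 0 and |√x − √10| < |x − 10|/√10 < ε.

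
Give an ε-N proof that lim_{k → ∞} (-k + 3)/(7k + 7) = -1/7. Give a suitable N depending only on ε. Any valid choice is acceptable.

N = (4/7)/ε

Let ε > 0 be given. For k ≥ 1, |(-k + 3)/(7k + 7) + 1/7| = |28|/(7(7k + 7)) = 28/(7(7k + 7)).
Since 7k + 7 ≥ 7k for k ≥ 1, this is ≤ 28/(7·7k) = (4/7)/k.
So |(-k + 3)/(7k + 7) + 1/7| < ε whenever k > (4/7)/ε.
Take N = (4/7)/ε. If k > N then |(-k + 3)/(7k + 7) + 1/7| ≤ (4/7)/k < ε.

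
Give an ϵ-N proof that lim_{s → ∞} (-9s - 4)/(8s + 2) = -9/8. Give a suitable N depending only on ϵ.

N = (7/32)/ϵ

Let ϵ > 0. We seek N > 0 such that s > N implies |(-9s - 4)/(8s + 2) + 9/8| < ϵ.
(-9s - 4)/(8s + 2) + 9/8 = (8(-9s - 4) − (-9)(8s + 2)) / (8(8s + 2)) = -14/(8(8s + 2)).
For s > 0 we have 8s + 2 > 8s, so |(-9s - 4)/(8s + 2) + 9/8| = 14/(8(8s + 2)) < 14/(8·8s) = (7/32)/s.
Thus |(-9s - 4)/(8s + 2) + 9/8| < ϵ whenever s > (7/32)/ϵ.
Take N = (7/32)/ϵ. If s > N then |(-9s - 4)/(8s + 2) + 9/8| < (7/32)/s < ϵ.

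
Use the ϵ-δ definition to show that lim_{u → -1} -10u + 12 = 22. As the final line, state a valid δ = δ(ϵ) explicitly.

Let ϵ > 0. We need δ > 0 so that 0 < |u + 1| < δ implies |(-10u + 12) − 22| < ϵ.
|(-10u + 12) − 22| = |-10u - 10| = 10|u + 1|.
Thus it suffices that |u + 1| < ϵ/10.
Choosing δ = ϵ/10 gives |(-10u + 12) − 22| = 10|u + 1| < ϵ whenever |u + 1| < δ.

δ = ϵ/10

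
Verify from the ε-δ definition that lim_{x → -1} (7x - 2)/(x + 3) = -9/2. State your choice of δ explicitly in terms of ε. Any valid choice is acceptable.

δ = min(1, (2/23)ε)

Let ε > 0. We want δ > 0 with 0 < |x + 1| < δ ⇒ |(7x - 2)/(x + 3) + 9/2| < ε.
Combining over a common denominator, (7x - 2)/(x + 3) + 9/2 = [(7x - 2)·2 − (-9)·(x + 3)] / [2·(x + 3)] = 23(x + 1) / (2(x + 3)).
So |(7x - 2)/(x + 3) + 9/2| = 23|x + 1| / (2·|x + 3|).
Require δ ≤ 1, so |x + 3| ≥ |2| − |x + 1| > 2 − 1 = 1.
Hence |(7x - 2)/(x + 3) + 9/2| < 23|x + 1|/(2·1) = (23/2)|x + 1|, which is < ε once |x + 1| < (2/23)ε.
Take δ = min(1, (2/23)ε). Then 0 < |x + 1| < δ forces both bounds, so |(7x - 2)/(x + 3) + 9/2| < ε.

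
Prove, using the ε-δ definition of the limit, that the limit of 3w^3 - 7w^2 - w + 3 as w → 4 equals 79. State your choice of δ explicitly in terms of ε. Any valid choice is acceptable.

Let ε > 0 be given. We want δ > 0 such that 0 < |w − 4| < δ implies |(3w^3 - 7w^2 - w + 3) − 79| < ε.
(3w^3 - 7w^2 - w + 3) − 79 = 3w^3 - 7w^2 - w - 76 = (w − 4)(3w^2 + 5w + 19).
So |(3w^3 - 7w^2 - w + 3) − 79| = |w − 4|·|3w^2 + 5w + 19|.
Require δ ≤ 1. Then |w − 4| < 1 gives |w| < 5, and by the triangle inequality |3w^2 + 5w + 19| ≤ 3·5^2 + 5·5 + 19 = 119.
Hence |(3w^3 - 7w^2 - w + 3) − 79| ≤ 119|w − 4| < ε provided |w − 4| < ε/119.
Choosing δ = min(1, ε/119) ensures both conditions, hence |(3w^3 - 7w^2 - w + 3) − 79| < ε.

δ = min(1, ε/119)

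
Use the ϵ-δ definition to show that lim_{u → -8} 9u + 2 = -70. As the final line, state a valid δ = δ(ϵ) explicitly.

δ = ϵ/9

Let ϵ > 0 be given. We need δ > 0 so that 0 < |u + 8| < δ implies |(9u + 2) + 70| < ϵ.
Since (9u + 2) + 70 = 9(u + 8), we have |(9u + 2) + 70| = 9|u + 8|.
Thus it suffices that |u + 8| < ϵ/9.
Take δ = ϵ/9. If 0 < |u + 8| < δ then |(9u + 2) + 70| = 9|u + 8| < 9·(ϵ/9) = ϵ.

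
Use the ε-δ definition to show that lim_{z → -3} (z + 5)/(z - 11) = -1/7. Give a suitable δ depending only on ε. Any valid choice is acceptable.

δ = min(7, (49/8)ε)

Fix ε > 0. We want δ > 0 with 0 < |z + 3| < δ ⇒ |(z + 5)/(z - 11) + 1/7| < ε.
Combining over a common denominator, (z + 5)/(z - 11) + 1/7 = [(z + 5)·(-14) − 2·(z - 11)] / [(-14)·(z - 11)] = -16(z + 3) / ((-14)(z - 11)).
So |(z + 5)/(z - 11) + 1/7| = 16|z + 3| / (14·|z − 11|).
Restrict δ ≤ 7. Then |z + 3| < 7 gives |z − 11| = |(z + 3) + (-14)| ≥ 14 − 7 = 7.
Hence |(z + 5)/(z - 11) + 1/7| < 16|z + 3|/(14·7) = (8/49)|z + 3|, which is < ε once |z + 3| < (49/8)ε.
Take δ = min(7, (49/8)ε). Then 0 < |z + 3| < δ forces both bounds, so |(z + 5)/(z - 11) + 1/7| < ε.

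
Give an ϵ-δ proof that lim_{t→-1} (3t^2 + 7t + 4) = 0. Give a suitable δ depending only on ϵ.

δ = min(2, ϵ/13)

Suppose ϵ > 0. We want δ > 0 such that 0 < |t + 1| < δ implies |(3t^2 + 7t + 4)| < ϵ.
(3t^2 + 7t + 4) = 3t^2 + 7t + 4 = (t + 1)(3t + 4).
So |(3t^2 + 7t + 4)| = |t + 1|·|3t + 4|.
Assume first that |t + 1| < 2, so |t| < 3. Then |3t + 4| ≤ 3·3 + 4 = 13.
Hence |(3t^2 + 7t + 4)| ≤ 13|t + 1| < ϵ provided |t + 1| < ϵ/13.
Choosing δ = min(2, ϵ/13) ensures both conditions, hence |(3t^2 + 7t + 4)| < ϵ.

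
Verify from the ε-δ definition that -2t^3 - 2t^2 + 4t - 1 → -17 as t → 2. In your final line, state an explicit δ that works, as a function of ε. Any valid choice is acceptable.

δ = min(1, ε/44)

Let ε > 0 be given. We want δ > 0 such that 0 < |t − 2| < δ implies |(-2t^3 - 2t^2 + 4t - 1) + 17| < ε.
(-2t^3 - 2t^2 + 4t - 1) + 17 = -2t^3 - 2t^2 + 4t + 16 = (t − 2)(-2t^2 - 6t - 8).
So |(-2t^3 - 2t^2 + 4t - 1) + 17| = |t − 2|·|-2t^2 - 6t - 8|.
Require δ ≤ 1. Then |t − 2| < 1 gives |t| < 3, and by the triangle inequality |-2t^2 - 6t - 8| ≤ 2·3^2 + 6·3 + 8 = 44.
Hence |(-2t^3 - 2t^2 + 4t - 1) + 17| ≤ 44|t − 2| < ε provided |t − 2| < ε/44.
Choosing δ = min(1, ε/44) ensures both conditions, hence |(-2t^3 - 2t^2 + 4t - 1) + 17| < ε.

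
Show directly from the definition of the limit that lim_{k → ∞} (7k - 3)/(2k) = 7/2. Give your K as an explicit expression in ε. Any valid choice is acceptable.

K = (3/2)/ε

Fix ε > 0. For k ≥ 1, |(7k - 3)/(2k) − (7/2)| = |-6|/(2(2k)) = 6/(2(2k)).
Since 2k ≥ 2k for k ≥ 1, this is ≤ 6/(2·2k) = (3/2)/k.
So |(7k - 3)/(2k) − (7/2)| < ε whenever k > (3/2)/ε.
Take K = (3/2)/ε. If k > K then |(7k - 3)/(2k) − (7/2)| ≤ (3/2)/k < ε.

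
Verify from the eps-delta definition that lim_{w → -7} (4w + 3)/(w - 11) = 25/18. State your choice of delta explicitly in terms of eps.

Fix eps > 0. We want delta > 0 with 0 < |w + 7| < delta ⇒ |(4w + 3)/(w - 11) − (25/18)| < eps.
Combining over a common denominator, (4w + 3)/(w - 11) − (25/18) = [(4w + 3)·(-18) − (-25)·(w - 11)] / [(-18)·(w - 11)] = -47(w + 7) / ((-18)(w - 11)).
So |(4w + 3)/(w - 11) − (25/18)| = 47|w + 7| / (18·|w − 11|).
Require delta ≤ 9, so |w − 11| ≥ |-18| − |w + 7| > 18 − 9 = 9.
Hence |(4w + 3)/(w - 11) − (25/18)| < 47|w + 7|/(18·9) = (47/162)|w + 7|, which is < eps once |w + 7| < (162/47)eps.
Take delta = min(9, (162/47)eps). Then 0 < |w + 7| < delta forces both bounds, so |(4w + 3)/(w - 11) − (25/18)| < eps.

delta = min(9, (162/47)eps)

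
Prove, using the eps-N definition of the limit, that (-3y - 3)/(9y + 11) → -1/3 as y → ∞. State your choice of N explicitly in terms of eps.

N = (2/27)/eps

Let eps > 0 be given. We seek N > 0 such that y > N implies |(-3y - 3)/(9y + 11) + 1/3| < eps.
(-3y - 3)/(9y + 11) + 1/3 = (9(-3y - 3) − (-3)(9y + 11)) / (9(9y + 11)) = 6/(9(9y + 11)).
For y > 0 we have 9y + 11 > 9y, so |(-3y - 3)/(9y + 11) + 1/3| = 6/(9(9y + 11)) < 6/(9·9y) = (2/27)/y.
Thus |(-3y - 3)/(9y + 11) + 1/3| < eps whenever y > (2/27)/eps.
Take N = (2/27)/eps. If y > N then |(-3y - 3)/(9y + 11) + 1/3| < (2/27)/y < eps.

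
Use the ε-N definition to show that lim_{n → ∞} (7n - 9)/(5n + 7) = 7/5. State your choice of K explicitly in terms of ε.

K = (94/25)/ε

Suppose ε > 0. For n ≥ 1, |(7n - 9)/(5n + 7) − (7/5)| = |-94|/(5(5n + 7)) = 94/(5(5n + 7)).
Since 5n + 7 ≥ 5n for n ≥ 1, this is ≤ 94/(5·5n) = (94/25)/n.
So |(7n - 9)/(5n + 7) − (7/5)| < ε whenever n > (94/25)/ε.
Take K = (94/25)/ε. If n > K then |(7n - 9)/(5n + 7) − (7/5)| ≤ (94/25)/n < ε.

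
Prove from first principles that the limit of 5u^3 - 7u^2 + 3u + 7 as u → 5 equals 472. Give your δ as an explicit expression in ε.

δ = min(1, ε/381)

Suppose ε > 0. We want δ > 0 such that 0 < |u − 5| < δ implies |(5u^3 - 7u^2 + 3u + 7) − 472| < ε.
(5u^3 - 7u^2 + 3u + 7) − 472 = 5u^3 - 7u^2 + 3u - 465 = (u − 5)(5u^2 + 18u + 93).
So |(5u^3 - 7u^2 + 3u + 7) − 472| = |u − 5|·|5u^2 + 18u + 93|.
Assume first that |u − 5| < 1, so |u| < 6. Then |5u^2 + 18u + 93| ≤ 5·6^2 + 18·6 + 93 = 381.
Hence |(5u^3 - 7u^2 + 3u + 7) − 472| ≤ 381|u − 5| < ε provided |u − 5| < ε/381.
Choosing δ = min(1, ε/381) ensures both conditions, hence |(5u^3 - 7u^2 + 3u + 7) − 472| < ε.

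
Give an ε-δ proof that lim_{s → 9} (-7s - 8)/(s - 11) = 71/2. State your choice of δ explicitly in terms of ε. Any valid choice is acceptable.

δ = min(1, (2/85)ε)

Let ε > 0. We want δ > 0 with 0 < |s − 9| < δ ⇒ |(-7s - 8)/(s - 11) − (71/2)| < ε.
Combining over a common denominator, (-7s - 8)/(s - 11) − (71/2) = [(-7s - 8)·(-2) − (-71)·(s - 11)] / [(-2)·(s - 11)] = 85(s − 9) / ((-2)(s - 11)).
So |(-7s - 8)/(s - 11) − (71/2)| = 85|s − 9| / (2·|s − 11|).
Require δ ≤ 1, so |s − 11| ≥ |-2| − |s − 9| > 2 − 1 = 1.
Hence |(-7s - 8)/(s - 11) − (71/2)| < 85|s − 9|/(2·1) = (85/2)|s − 9|, which is < ε once |s − 9| < (2/85)ε.
Take δ = min(1, (2/85)ε). Then 0 < |s − 9| < δ forces both bounds, so |(-7s - 8)/(s - 11) − (71/2)| < ε.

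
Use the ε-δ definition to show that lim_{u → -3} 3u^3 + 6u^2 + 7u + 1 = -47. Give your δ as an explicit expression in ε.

Suppose ε > 0. We want δ > 0 such that 0 < |u + 3| < δ implies |(3u^3 + 6u^2 + 7u + 1) + 47| < ε.
(3u^3 + 6u^2 + 7u + 1) + 47 = 3u^3 + 6u^2 + 7u + 48 = (u + 3)(3u^2 - 3u + 16).
So |(3u^3 + 6u^2 + 7u + 1) + 47| = |u + 3|·|3u^2 - 3u + 16|.
Require δ ≤ 2. Then |u + 3| < 2 gives |u| < 5, and by the triangle inequality |3u^2 - 3u + 16| ≤ 3·5^2 + 3·5 + 16 = 106.
Hence |(3u^3 + 6u^2 + 7u + 1) + 47| ≤ 106|u + 3| < ε provided |u + 3| < ε/106.
Choosing δ = min(2, ε/106) ensures both conditions, hence |(3u^3 + 6u^2 + 7u + 1) + 47| < ε.

δ = min(2, ε/106)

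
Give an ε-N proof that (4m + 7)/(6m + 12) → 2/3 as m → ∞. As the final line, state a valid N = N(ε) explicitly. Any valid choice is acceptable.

Let ε > 0 be given. For m ≥ 1, |(4m + 7)/(6m + 12) − (2/3)| = |-6|/(6(6m + 12)) = 6/(6(6m + 12)).
Since 6m + 12 ≥ 6m for m ≥ 1, this is ≤ 6/(6·6m) = (1/6)/m.
So |(4m + 7)/(6m + 12) − (2/3)| < ε whenever m > (1/6)/ε.
Take N = (1/6)/ε. If m > N then |(4m + 7)/(6m + 12) − (2/3)| ≤ (1/6)/m < ε.

N = (1/6)/ε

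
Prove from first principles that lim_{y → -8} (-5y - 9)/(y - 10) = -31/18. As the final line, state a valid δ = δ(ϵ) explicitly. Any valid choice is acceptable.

Suppose ϵ > 0. We want δ > 0 with 0 < |y + 8| < δ ⇒ |(-5y - 9)/(y - 10) + 31/18| < ϵ.
Combining over a common denominator, (-5y - 9)/(y - 10) + 31/18 = [(-5y - 9)·(-18) − 31·(y - 10)] / [(-18)·(y - 10)] = 59(y + 8) / ((-18)(y - 10)).
So |(-5y - 9)/(y - 10) + 31/18| = 59|y + 8| / (18·|y − 10|).
Require δ ≤ 9, so |y − 10| ≥ |-18| − |y + 8| > 18 − 9 = 9.
Hence |(-5y - 9)/(y - 10) + 31/18| < 59|y + 8|/(18·9) = (59/162)|y + 8|, which is < ϵ once |y + 8| < (162/59)ϵ.
Take δ = min(9, (162/59)ϵ). Then 0 < |y + 8| < δ forces both bounds, so |(-5y - 9)/(y - 10) + 31/18| < ϵ.

δ = min(9, (162/59)ϵ)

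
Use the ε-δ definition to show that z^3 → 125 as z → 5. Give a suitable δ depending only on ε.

δ = min(1, ε/91)

Suppose ε > 0. We seek δ > 0 with 0 < |z − 5| < δ ⇒ |z^3 − 125| < ε.
Factor: z^3 − 125 = (z − 5)(z^2 + 5z + 25), so |z^3 − 125| = |z − 5|·|z^2 + 5z + 25|.
Impose δ ≤ 1 so that |z| < 6; then |z^2 + 5z + 25| ≤ 91.
Hence |z^3 − 125| ≤ 91|z − 5|, which is < ε once |z − 5| < ε/91.
Take δ = min(1, ε/91). If 0 < |z − 5| < δ then both bounds hold and |z^3 − 125| ≤ 91|z − 5| < 91·(ε/91) = ε.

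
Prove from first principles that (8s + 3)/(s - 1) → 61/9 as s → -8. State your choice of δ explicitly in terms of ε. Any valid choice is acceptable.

δ = min(9/2, (81/22)ε)

Fix ε > 0. We want δ > 0 with 0 < |s + 8| < δ ⇒ |(8s + 3)/(s - 1) − (61/9)| < ε.
Combining over a common denominator, (8s + 3)/(s - 1) − (61/9) = [(8s + 3)·(-9) − (-61)·(s - 1)] / [(-9)·(s - 1)] = -11(s + 8) / ((-9)(s - 1)).
So |(8s + 3)/(s - 1) − (61/9)| = 11|s + 8| / (9·|s − 1|).
Restrict δ ≤ 9/2. Then |s + 8| < 9/2 gives |s − 1| = |(s + 8) + (-9)| ≥ 9 − 9/2 = 9/2.
Hence |(8s + 3)/(s - 1) − (61/9)| < 11|s + 8|/(9·(9/2)) = (22/81)|s + 8|, which is < ε once |s + 8| < (81/22)ε.
Take δ = min(9/2, (81/22)ε). Then 0 < |s + 8| < δ forces both bounds, so |(8s + 3)/(s - 1) − (61/9)| < ε.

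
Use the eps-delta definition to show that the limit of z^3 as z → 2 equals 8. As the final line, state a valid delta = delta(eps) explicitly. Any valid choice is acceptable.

delta = min(1, eps/19)

Let eps > 0. We seek delta > 0 with 0 < |z − 2| < delta ⇒ |z^3 − 8| < eps.
Factor: z^3 − 8 = (z − 2)(z^2 + 2z + 4), so |z^3 − 8| = |z − 2|·|z^2 + 2z + 4|.
Impose delta ≤ 1 so that |z| < 3; then |z^2 + 2z + 4| ≤ 19.
Hence |z^3 − 8| ≤ 19|z − 2|, which is < eps once |z − 2| < eps/19.
Take delta = min(1, eps/19). If 0 < |z − 2| < delta then both bounds hold and |z^3 − 8| ≤ 19|z − 2| < 19·(eps/19) = eps.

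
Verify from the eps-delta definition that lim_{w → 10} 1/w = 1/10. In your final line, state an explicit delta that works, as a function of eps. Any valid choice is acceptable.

delta = min(5, 50eps)

Let eps > 0 be given. We seek delta > 0 such that 0 < |w − 10| < delta implies |1/w − (1/10)| < eps.
|1/w − (1/10)| = |10 − w|/(10·|w|) = |w − 10|/(10|w|).
Restrict delta ≤ 5. Then |w − 10| < 5 gives |w| > 5, so 10|w| > 50.
Then |1/w − (1/10)| < |w − 10|/50, which is < eps when |w − 10| < 50eps.
Take delta = min(5, 50eps). Then 0 < |w − 10| < delta gives both |w − 10| < 5 and |w − 10| < 50eps, so |1/w − (1/10)| < eps.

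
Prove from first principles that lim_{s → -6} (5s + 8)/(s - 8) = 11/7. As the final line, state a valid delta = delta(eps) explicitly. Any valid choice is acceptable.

Let eps > 0. We want delta > 0 with 0 < |s + 6| < delta ⇒ |(5s + 8)/(s - 8) − (11/7)| < eps.
Combining over a common denominator, (5s + 8)/(s - 8) − (11/7) = [(5s + 8)·(-14) − (-22)·(s - 8)] / [(-14)·(s - 8)] = -48(s + 6) / ((-14)(s - 8)).
So |(5s + 8)/(s - 8) − (11/7)| = 48|s + 6| / (14·|s − 8|).
Restrict delta ≤ 7. Then |s + 6| < 7 gives |s − 8| = |(s + 6) + (-14)| ≥ 14 − 7 = 7.
Hence |(5s + 8)/(s - 8) − (11/7)| < 48|s + 6|/(14·7) = (24/49)|s + 6|, which is < eps once |s + 6| < (49/24)eps.
Take delta = min(7, (49/24)eps). Then 0 < |s + 6| < delta forces both bounds, so |(5s + 8)/(s - 8) − (11/7)| < eps.

delta = min(7, (49/24)eps)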